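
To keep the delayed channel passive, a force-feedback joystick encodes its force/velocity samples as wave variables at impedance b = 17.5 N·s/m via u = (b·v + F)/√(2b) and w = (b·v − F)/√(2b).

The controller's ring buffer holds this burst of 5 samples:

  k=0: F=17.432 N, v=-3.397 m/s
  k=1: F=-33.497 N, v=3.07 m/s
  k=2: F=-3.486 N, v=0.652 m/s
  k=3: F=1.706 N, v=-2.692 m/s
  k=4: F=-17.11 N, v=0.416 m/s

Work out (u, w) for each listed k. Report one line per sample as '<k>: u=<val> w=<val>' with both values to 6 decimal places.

0: u=-7.101916 w=-12.995007
1: u=3.419156 w=14.743209
2: u=1.339400 w=2.517884
3: u=-7.674677 w=-8.251410
4: u=-1.661573 w=4.122662

k=0: b·v=17.5×(-3.397)=-59.447500; √(2b)=5.916080; u=(-59.447500+17.432)/5.916080=-7.101916, w=(-59.447500−17.432)/5.916080=-12.995007
k=1: b·v=17.5×3.07=53.725000; √(2b)=5.916080; u=(53.725000+(-33.497))/5.916080=3.419156, w=(53.725000−(-33.497))/5.916080=14.743209
k=2: b·v=17.5×0.652=11.410000; √(2b)=5.916080; u=(11.410000+(-3.486))/5.916080=1.339400, w=(11.410000−(-3.486))/5.916080=2.517884
k=3: b·v=17.5×(-2.692)=-47.110000; √(2b)=5.916080; u=(-47.110000+1.706)/5.916080=-7.674677, w=(-47.110000−1.706)/5.916080=-8.251410
k=4: b·v=17.5×0.416=7.280000; √(2b)=5.916080; u=(7.280000+(-17.11))/5.916080=-1.661573, w=(7.280000−(-17.11))/5.916080=4.122662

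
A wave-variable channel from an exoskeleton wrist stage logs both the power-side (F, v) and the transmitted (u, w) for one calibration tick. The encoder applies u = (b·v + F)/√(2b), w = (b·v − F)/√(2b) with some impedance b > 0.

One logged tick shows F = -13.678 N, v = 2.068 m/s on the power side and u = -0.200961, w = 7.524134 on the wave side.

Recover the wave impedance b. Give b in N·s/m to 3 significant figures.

b = 6.27 N·s/m

u + w = 7.323173;  u + w = √(2b)·v, so √(2b) = 7.323173/2.068 = 3.541186.
b = (√(2b))²/2 = 12.539999/2 = 6.270000.
(Check via u − w = 2F/√(2b): u − w = -7.725095, 2F/√(2b) = -7.725095.)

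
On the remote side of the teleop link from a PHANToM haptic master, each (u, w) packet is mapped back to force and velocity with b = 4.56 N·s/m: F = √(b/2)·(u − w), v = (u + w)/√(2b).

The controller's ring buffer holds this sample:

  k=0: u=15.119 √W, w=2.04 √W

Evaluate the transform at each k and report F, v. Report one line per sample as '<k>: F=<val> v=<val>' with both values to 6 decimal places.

k=0: u−w=13.079000, u+w=17.159000; √(b/2)=1.509967, √(2b)=3.019934; F=1.509967×13.079=19.748857, v=17.159000/3.019934=5.681913

0: F=19.748857 v=5.681913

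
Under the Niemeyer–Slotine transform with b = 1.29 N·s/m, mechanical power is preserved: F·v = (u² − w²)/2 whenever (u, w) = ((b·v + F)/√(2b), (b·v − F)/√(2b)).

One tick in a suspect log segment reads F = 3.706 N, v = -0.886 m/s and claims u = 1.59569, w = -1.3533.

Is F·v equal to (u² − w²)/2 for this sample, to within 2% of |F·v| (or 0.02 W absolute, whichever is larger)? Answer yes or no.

no

F·v = 3.706×(-0.886) = -3.2835 W.
(u² − w²)/2 = (2.5462 − 1.8314)/2 = 0.3574 W.
|Δ| = 3.6409;  2% of max(1, |F·v|) = 0.0657.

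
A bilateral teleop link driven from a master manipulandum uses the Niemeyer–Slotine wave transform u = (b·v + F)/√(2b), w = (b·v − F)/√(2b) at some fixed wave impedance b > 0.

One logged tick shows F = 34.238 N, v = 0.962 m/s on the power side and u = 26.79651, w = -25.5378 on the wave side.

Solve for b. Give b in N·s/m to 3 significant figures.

b = 0.856 N·s/m

u + w = 1.25871;  u + w = √(2b)·v, so √(2b) = 1.25871/0.962 = 1.30843.
b = (√(2b))²/2 = 1.71199/2 = 0.85599.
(Check via u − w = 2F/√(2b): u − w = 52.33431, 2F/√(2b) = 52.33446.)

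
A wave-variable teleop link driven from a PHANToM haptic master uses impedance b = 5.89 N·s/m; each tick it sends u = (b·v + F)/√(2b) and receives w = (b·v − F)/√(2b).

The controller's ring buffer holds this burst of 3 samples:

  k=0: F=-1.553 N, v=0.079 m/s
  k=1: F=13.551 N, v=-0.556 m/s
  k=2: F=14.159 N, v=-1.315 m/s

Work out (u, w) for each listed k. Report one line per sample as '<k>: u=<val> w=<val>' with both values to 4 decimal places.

0: u=-0.3169 w=0.5881
1: u=2.9940 w=-4.9023
2: u=1.8687 w=-6.3820

k=0: b·v=5.89×0.079=0.4653; √(2b)=3.4322; u=(0.4653+(-1.553))/3.4322=-0.3169, w=(0.4653−(-1.553))/3.4322=0.5881
k=1: b·v=5.89×(-0.556)=-3.2748; √(2b)=3.4322; u=(-3.2748+13.551)/3.4322=2.9940, w=(-3.2748−13.551)/3.4322=-4.9023
k=2: b·v=5.89×(-1.315)=-7.7453; √(2b)=3.4322; u=(-7.7453+14.159)/3.4322=1.8687, w=(-7.7453−14.159)/3.4322=-6.3820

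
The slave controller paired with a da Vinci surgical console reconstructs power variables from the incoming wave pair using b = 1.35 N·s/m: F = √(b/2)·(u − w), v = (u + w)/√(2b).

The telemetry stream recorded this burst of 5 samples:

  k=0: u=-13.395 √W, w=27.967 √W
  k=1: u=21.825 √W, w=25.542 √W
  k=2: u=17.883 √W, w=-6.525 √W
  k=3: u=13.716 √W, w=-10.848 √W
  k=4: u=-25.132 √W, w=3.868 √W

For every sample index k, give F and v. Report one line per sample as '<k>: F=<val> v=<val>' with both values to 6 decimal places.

0: F=-33.982351 v=8.868237
1: F=-3.053827 v=28.826638
2: F=20.053218 v=6.912259
3: F=20.181385 v=1.745409
4: F=-23.825931 v=-12.940858

k=0: u−w=-41.362000, u+w=14.572000; √(b/2)=0.821584, √(2b)=1.643168; F=0.821584×(-41.362)=-33.982351, v=14.572000/1.643168=8.868237
k=1: u−w=-3.717000, u+w=47.367000; √(b/2)=0.821584, √(2b)=1.643168; F=0.821584×(-3.717)=-3.053827, v=47.367000/1.643168=28.826638
k=2: u−w=24.408000, u+w=11.358000; √(b/2)=0.821584, √(2b)=1.643168; F=0.821584×24.408=20.053218, v=11.358000/1.643168=6.912259
k=3: u−w=24.564000, u+w=2.868000; √(b/2)=0.821584, √(2b)=1.643168; F=0.821584×24.564=20.181385, v=2.868000/1.643168=1.745409
k=4: u−w=-29.000000, u+w=-21.264000; √(b/2)=0.821584, √(2b)=1.643168; F=0.821584×(-29.0)=-23.825931, v=-21.264000/1.643168=-12.940858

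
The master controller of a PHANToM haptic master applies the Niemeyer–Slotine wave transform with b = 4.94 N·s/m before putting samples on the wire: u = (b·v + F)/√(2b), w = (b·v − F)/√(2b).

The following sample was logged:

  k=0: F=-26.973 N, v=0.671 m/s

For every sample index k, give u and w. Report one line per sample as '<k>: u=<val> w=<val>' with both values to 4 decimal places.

k=0: b·v=4.94×0.671=3.3147; √(2b)=3.1432; u=(3.3147+(-26.973))/3.1432=-7.5267, w=(3.3147−(-26.973))/3.1432=9.6358

0: u=-7.5267 w=9.6358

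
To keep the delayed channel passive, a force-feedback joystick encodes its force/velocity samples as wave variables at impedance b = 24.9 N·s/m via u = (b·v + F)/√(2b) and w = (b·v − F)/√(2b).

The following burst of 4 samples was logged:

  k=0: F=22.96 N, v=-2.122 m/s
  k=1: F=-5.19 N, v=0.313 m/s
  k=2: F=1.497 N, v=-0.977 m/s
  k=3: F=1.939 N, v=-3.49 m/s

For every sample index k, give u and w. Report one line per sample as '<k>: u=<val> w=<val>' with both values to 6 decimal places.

k=0: b·v=24.9×(-2.122)=-52.837800; √(2b)=7.056912; u=(-52.837800+22.96)/7.056912=-4.233835, w=(-52.837800−22.96)/7.056912=-10.740931
k=1: b·v=24.9×0.313=7.793700; √(2b)=7.056912; u=(7.793700+(-5.19))/7.056912=0.368957, w=(7.793700−(-5.19))/7.056912=1.839856
k=2: b·v=24.9×(-0.977)=-24.327300; √(2b)=7.056912; u=(-24.327300+1.497)/7.056912=-3.235169, w=(-24.327300−1.497)/7.056912=-3.659434
k=3: b·v=24.9×(-3.49)=-86.901000; √(2b)=7.056912; u=(-86.901000+1.939)/7.056912=-12.039544, w=(-86.901000−1.939)/7.056912=-12.589077

0: u=-4.233835 w=-10.740931
1: u=0.368957 w=1.839856
2: u=-3.235169 w=-3.659434
3: u=-12.039544 w=-12.589077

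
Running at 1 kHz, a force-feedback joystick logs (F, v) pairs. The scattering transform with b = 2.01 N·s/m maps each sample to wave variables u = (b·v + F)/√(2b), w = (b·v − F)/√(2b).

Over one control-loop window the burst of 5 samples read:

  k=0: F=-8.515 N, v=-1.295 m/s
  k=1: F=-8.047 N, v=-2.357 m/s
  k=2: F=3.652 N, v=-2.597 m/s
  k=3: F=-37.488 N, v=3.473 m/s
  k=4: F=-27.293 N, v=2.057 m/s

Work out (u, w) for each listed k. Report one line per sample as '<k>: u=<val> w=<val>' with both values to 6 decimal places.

0: u=-5.545129 w=2.948663
1: u=-6.376364 w=1.650594
2: u=-0.782032 w=-4.424936
3: u=-15.215643 w=22.178987
4: u=-11.550375 w=15.674647

k=0: b·v=2.01×(-1.295)=-2.602950; √(2b)=2.004994; u=(-2.602950+(-8.515))/2.004994=-5.545129, w=(-2.602950−(-8.515))/2.004994=2.948663
k=1: b·v=2.01×(-2.357)=-4.737570; √(2b)=2.004994; u=(-4.737570+(-8.047))/2.004994=-6.376364, w=(-4.737570−(-8.047))/2.004994=1.650594
k=2: b·v=2.01×(-2.597)=-5.219970; √(2b)=2.004994; u=(-5.219970+3.652)/2.004994=-0.782032, w=(-5.219970−3.652)/2.004994=-4.424936
k=3: b·v=2.01×3.473=6.980730; √(2b)=2.004994; u=(6.980730+(-37.488))/2.004994=-15.215643, w=(6.980730−(-37.488))/2.004994=22.178987
k=4: b·v=2.01×2.057=4.134570; √(2b)=2.004994; u=(4.134570+(-27.293))/2.004994=-11.550375, w=(4.134570−(-27.293))/2.004994=15.674647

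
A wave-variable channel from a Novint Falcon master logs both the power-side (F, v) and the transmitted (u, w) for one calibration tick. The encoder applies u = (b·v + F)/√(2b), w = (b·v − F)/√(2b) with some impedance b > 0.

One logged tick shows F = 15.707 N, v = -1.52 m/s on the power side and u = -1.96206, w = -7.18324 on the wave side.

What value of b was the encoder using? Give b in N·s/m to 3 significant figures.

b = 18.1 N·s/m

u + w = -9.14530;  u + w = √(2b)·v, so √(2b) = -9.14530/(-1.52) = 6.01664.
b = (√(2b))²/2 = 36.20001/2 = 18.10001.
(Check via u − w = 2F/√(2b): u − w = 5.22118, 2F/√(2b) = 5.22118.)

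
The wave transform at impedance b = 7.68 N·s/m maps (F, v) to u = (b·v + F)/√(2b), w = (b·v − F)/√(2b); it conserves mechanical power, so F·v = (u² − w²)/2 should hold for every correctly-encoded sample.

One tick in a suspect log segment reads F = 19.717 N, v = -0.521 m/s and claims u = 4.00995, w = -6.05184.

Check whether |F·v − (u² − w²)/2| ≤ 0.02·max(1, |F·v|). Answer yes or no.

yes

F·v = 19.717×(-0.521) = -10.2726 W.
(u² − w²)/2 = (16.0797 − 36.6248)/2 = -10.2725 W.
|Δ| = 0.0000;  2% of max(1, |F·v|) = 0.2055.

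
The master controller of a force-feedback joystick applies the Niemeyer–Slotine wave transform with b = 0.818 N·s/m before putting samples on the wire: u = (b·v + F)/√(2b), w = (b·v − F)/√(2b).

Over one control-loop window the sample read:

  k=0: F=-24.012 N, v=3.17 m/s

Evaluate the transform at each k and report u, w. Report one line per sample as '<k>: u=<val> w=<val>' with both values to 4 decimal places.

0: u=-16.7458 w=20.8004

k=0: b·v=0.818×3.17=2.5931; √(2b)=1.2791; u=(2.5931+(-24.012))/1.2791=-16.7458, w=(2.5931−(-24.012))/1.2791=20.8004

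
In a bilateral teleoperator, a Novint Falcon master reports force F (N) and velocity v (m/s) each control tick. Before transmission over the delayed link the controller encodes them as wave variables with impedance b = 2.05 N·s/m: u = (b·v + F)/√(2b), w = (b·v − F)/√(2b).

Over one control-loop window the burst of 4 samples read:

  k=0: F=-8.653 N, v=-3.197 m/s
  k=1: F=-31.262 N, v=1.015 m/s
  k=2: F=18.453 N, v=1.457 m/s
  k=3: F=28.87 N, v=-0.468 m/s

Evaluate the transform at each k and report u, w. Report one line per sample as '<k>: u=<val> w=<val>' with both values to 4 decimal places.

k=0: b·v=2.05×(-3.197)=-6.5538; √(2b)=2.0248; u=(-6.5538+(-8.653))/2.0248=-7.5101, w=(-6.5538−(-8.653))/2.0248=1.0367
k=1: b·v=2.05×1.015=2.0807; √(2b)=2.0248; u=(2.0807+(-31.262))/2.0248=-14.4116, w=(2.0807−(-31.262))/2.0248=16.4668
k=2: b·v=2.05×1.457=2.9869; √(2b)=2.0248; u=(2.9869+18.453)/2.0248=10.5884, w=(2.9869−18.453)/2.0248=-7.6382
k=3: b·v=2.05×(-0.468)=-0.9594; √(2b)=2.0248; u=(-0.9594+28.87)/2.0248=13.7841, w=(-0.9594−28.87)/2.0248=-14.7317

0: u=-7.5101 w=1.0367
1: u=-14.4116 w=16.4668
2: u=10.5884 w=-7.6382
3: u=13.7841 w=-14.7317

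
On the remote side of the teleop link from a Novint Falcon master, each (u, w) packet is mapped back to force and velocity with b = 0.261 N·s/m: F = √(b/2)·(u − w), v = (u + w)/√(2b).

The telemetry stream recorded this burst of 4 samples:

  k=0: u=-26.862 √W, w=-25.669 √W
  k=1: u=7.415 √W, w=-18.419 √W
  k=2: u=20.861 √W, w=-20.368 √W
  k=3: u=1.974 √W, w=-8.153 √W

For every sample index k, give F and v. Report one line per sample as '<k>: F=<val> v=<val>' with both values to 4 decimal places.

0: F=-0.4310 v=-72.7077
1: F=9.3325 v=-15.2305
2: F=14.8939 v=0.6824
3: F=3.6584 v=-8.5523

k=0: u−w=-1.1930, u+w=-52.5310; √(b/2)=0.3612, √(2b)=0.7225; F=0.3612×(-1.193)=-0.4310, v=-52.5310/0.7225=-72.7077
k=1: u−w=25.8340, u+w=-11.0040; √(b/2)=0.3612, √(2b)=0.7225; F=0.3612×25.834=9.3325, v=-11.0040/0.7225=-15.2305
k=2: u−w=41.2290, u+w=0.4930; √(b/2)=0.3612, √(2b)=0.7225; F=0.3612×41.229=14.8939, v=0.4930/0.7225=0.6824
k=3: u−w=10.1270, u+w=-6.1790; √(b/2)=0.3612, √(2b)=0.7225; F=0.3612×10.127=3.6584, v=-6.1790/0.7225=-8.5523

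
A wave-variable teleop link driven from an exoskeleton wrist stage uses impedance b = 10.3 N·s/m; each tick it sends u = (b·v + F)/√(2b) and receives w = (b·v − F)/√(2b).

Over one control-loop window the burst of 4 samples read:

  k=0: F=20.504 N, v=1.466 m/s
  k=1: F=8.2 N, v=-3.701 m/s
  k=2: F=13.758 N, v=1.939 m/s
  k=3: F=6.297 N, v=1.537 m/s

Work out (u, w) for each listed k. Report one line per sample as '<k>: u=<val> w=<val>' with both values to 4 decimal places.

0: u=7.8445 w=-1.1907
1: u=-6.5922 w=-10.2056
2: u=7.4315 w=1.3690
3: u=4.8754 w=2.1006

k=0: b·v=10.3×1.466=15.0998; √(2b)=4.5387; u=(15.0998+20.504)/4.5387=7.8445, w=(15.0998−20.504)/4.5387=-1.1907
k=1: b·v=10.3×(-3.701)=-38.1203; √(2b)=4.5387; u=(-38.1203+8.2)/4.5387=-6.5922, w=(-38.1203−8.2)/4.5387=-10.2056
k=2: b·v=10.3×1.939=19.9717; √(2b)=4.5387; u=(19.9717+13.758)/4.5387=7.4315, w=(19.9717−13.758)/4.5387=1.3690
k=3: b·v=10.3×1.537=15.8311; √(2b)=4.5387; u=(15.8311+6.297)/4.5387=4.8754, w=(15.8311−6.297)/4.5387=2.1006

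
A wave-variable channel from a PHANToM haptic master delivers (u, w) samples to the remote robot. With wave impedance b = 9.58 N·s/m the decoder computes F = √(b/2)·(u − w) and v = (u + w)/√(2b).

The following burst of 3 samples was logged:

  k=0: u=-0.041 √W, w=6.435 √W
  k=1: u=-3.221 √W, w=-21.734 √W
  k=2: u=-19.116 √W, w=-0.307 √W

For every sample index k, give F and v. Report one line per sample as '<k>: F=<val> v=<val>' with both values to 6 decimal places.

k=0: u−w=-6.476000, u+w=6.394000; √(b/2)=2.188607, √(2b)=4.377214; F=2.188607×(-6.476)=-14.173418, v=6.394000/4.377214=1.460747
k=1: u−w=18.513000, u+w=-24.955000; √(b/2)=2.188607, √(2b)=4.377214; F=2.188607×18.513=40.517679, v=-24.955000/4.377214=-5.701115
k=2: u−w=-18.809000, u+w=-19.423000; √(b/2)=2.188607, √(2b)=4.377214; F=2.188607×(-18.809)=-41.165506, v=-19.423000/4.377214=-4.437298

0: F=-14.173418 v=1.460747
1: F=40.517679 v=-5.701115
2: F=-41.165506 v=-4.437298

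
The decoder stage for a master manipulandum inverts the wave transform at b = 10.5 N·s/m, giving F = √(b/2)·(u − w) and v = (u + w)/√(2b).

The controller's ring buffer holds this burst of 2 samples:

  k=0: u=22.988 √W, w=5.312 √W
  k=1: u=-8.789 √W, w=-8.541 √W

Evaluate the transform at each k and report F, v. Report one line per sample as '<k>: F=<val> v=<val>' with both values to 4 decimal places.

0: F=40.5008 v=6.1756
1: F=-0.5682 v=-3.7817

k=0: u−w=17.6760, u+w=28.3000; √(b/2)=2.2913, √(2b)=4.5826; F=2.2913×17.676=40.5008, v=28.3000/4.5826=6.1756
k=1: u−w=-0.2480, u+w=-17.3300; √(b/2)=2.2913, √(2b)=4.5826; F=2.2913×(-0.248)=-0.5682, v=-17.3300/4.5826=-3.7817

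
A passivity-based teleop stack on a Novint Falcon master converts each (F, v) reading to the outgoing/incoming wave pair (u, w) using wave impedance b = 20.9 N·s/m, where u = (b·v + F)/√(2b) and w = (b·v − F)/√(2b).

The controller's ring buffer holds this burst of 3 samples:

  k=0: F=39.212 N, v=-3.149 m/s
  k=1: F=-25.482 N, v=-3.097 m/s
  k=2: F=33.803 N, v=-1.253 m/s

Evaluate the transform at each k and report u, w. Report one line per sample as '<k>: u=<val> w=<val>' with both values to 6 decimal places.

0: u=-4.114602 w=-16.244603
1: u=-13.952858 w=-6.070151
2: u=1.177874 w=-9.278885

k=0: b·v=20.9×(-3.149)=-65.814100; √(2b)=6.465292; u=(-65.814100+39.212)/6.465292=-4.114602, w=(-65.814100−39.212)/6.465292=-16.244603
k=1: b·v=20.9×(-3.097)=-64.727300; √(2b)=6.465292; u=(-64.727300+(-25.482))/6.465292=-13.952858, w=(-64.727300−(-25.482))/6.465292=-6.070151
k=2: b·v=20.9×(-1.253)=-26.187700; √(2b)=6.465292; u=(-26.187700+33.803)/6.465292=1.177874, w=(-26.187700−33.803)/6.465292=-9.278885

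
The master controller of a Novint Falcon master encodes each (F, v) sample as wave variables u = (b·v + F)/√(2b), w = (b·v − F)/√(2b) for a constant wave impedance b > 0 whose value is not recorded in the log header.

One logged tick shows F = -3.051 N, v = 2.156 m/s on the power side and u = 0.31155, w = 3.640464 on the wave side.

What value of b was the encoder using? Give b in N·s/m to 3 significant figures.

u + w = 3.952014;  u + w = √(2b)·v, so √(2b) = 3.952014/2.156 = 1.833031.
b = (√(2b))²/2 = 3.360001/2 = 1.680001.
(Check via u − w = 2F/√(2b): u − w = -3.328914, 2F/√(2b) = -3.328913.)

b = 1.68 N·s/m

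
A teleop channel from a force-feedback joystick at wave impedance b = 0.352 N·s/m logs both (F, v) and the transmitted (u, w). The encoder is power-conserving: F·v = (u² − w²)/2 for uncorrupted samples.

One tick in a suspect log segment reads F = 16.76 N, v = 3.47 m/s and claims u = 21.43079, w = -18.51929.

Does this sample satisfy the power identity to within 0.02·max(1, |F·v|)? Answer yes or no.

F·v = 16.76×3.47 = 58.1572 W.
(u² − w²)/2 = (459.2788 − 342.9641)/2 = 58.1573 W.
|Δ| = 0.0001;  2% of max(1, |F·v|) = 1.1631.

yes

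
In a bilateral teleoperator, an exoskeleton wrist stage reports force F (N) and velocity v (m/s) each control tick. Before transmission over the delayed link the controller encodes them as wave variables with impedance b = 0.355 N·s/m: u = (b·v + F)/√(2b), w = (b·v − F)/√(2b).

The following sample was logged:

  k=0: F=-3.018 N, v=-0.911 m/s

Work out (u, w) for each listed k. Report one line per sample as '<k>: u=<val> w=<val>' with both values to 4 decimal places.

0: u=-3.9655 w=3.1979

k=0: b·v=0.355×(-0.911)=-0.3234; √(2b)=0.8426; u=(-0.3234+(-3.018))/0.8426=-3.9655, w=(-0.3234−(-3.018))/0.8426=3.1979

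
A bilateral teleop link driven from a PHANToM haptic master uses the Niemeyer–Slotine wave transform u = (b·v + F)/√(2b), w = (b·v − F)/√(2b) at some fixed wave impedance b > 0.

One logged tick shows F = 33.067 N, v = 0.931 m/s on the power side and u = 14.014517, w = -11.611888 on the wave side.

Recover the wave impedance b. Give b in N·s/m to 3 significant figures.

b = 3.33 N·s/m

u + w = 2.402629;  u + w = √(2b)·v, so √(2b) = 2.402629/0.931 = 2.580697.
b = (√(2b))²/2 = 6.659998/2 = 3.329999.
(Check via u − w = 2F/√(2b): u − w = 25.626405, 2F/√(2b) = 25.626409.)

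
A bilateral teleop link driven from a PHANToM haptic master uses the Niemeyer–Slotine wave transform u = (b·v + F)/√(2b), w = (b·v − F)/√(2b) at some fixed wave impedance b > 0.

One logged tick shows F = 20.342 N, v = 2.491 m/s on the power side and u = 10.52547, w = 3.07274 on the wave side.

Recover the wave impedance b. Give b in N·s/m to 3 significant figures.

u + w = 13.5982;  u + w = √(2b)·v, so √(2b) = 13.5982/2.491 = 5.4589.
b = (√(2b))²/2 = 29.8000/2 = 14.9000.
(Check via u − w = 2F/√(2b): u − w = 7.4527, 2F/√(2b) = 7.4527.)

b = 14.9 N·s/m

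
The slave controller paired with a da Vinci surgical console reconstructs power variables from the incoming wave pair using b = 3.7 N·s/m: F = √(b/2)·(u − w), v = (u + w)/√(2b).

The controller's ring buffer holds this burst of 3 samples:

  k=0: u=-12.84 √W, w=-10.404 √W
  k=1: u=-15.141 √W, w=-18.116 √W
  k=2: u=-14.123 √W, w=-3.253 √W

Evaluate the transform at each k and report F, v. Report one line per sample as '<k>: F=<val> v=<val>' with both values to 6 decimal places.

0: F=-3.313318 v=-8.544664
1: F=4.046437 v=-12.225516
2: F=-14.784798 v=-6.387545

k=0: u−w=-2.436000, u+w=-23.244000; √(b/2)=1.360147, √(2b)=2.720294; F=1.360147×(-2.436)=-3.313318, v=-23.244000/2.720294=-8.544664
k=1: u−w=2.975000, u+w=-33.257000; √(b/2)=1.360147, √(2b)=2.720294; F=1.360147×2.975=4.046437, v=-33.257000/2.720294=-12.225516
k=2: u−w=-10.870000, u+w=-17.376000; √(b/2)=1.360147, √(2b)=2.720294; F=1.360147×(-10.87)=-14.784798, v=-17.376000/2.720294=-6.387545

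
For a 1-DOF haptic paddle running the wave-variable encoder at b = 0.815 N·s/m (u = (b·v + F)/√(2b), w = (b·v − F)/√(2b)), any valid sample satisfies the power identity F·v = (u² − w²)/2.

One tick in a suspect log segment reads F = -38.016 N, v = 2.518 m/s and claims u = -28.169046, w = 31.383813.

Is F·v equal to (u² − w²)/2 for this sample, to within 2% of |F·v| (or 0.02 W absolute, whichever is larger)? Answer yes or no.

F·v = (-38.016)×2.518 = -95.724288 W.
(u² − w²)/2 = (793.495153 − 984.943718)/2 = -95.724283 W.
|Δ| = 0.000005;  2% of max(1, |F·v|) = 1.914486.

yes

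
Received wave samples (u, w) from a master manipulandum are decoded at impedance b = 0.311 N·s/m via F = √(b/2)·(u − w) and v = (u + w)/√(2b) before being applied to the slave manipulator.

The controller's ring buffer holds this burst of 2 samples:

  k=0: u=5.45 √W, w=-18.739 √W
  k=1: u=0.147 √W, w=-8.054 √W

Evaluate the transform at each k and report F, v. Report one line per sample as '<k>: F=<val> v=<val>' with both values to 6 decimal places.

k=0: u−w=24.189000, u+w=-13.289000; √(b/2)=0.394335, √(2b)=0.788670; F=0.394335×24.189=9.538566, v=-13.289000/0.788670=-16.849892
k=1: u−w=8.201000, u+w=-7.907000; √(b/2)=0.394335, √(2b)=0.788670; F=0.394335×8.201=3.233940, v=-7.907000/0.788670=-10.025743

0: F=9.538566 v=-16.849892
1: F=3.233940 v=-10.025743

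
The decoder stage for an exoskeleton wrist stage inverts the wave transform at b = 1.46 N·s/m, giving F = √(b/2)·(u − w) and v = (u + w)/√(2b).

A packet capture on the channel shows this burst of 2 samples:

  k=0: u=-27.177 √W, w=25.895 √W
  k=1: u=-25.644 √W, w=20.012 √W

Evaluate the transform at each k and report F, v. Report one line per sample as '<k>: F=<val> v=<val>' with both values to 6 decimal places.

k=0: u−w=-53.072000, u+w=-1.282000; √(b/2)=0.854400, √(2b)=1.708801; F=0.854400×(-53.072)=-45.344737, v=-1.282000/1.708801=-0.750234
k=1: u−w=-45.656000, u+w=-5.632000; √(b/2)=0.854400, √(2b)=1.708801; F=0.854400×(-45.656)=-39.008503, v=-5.632000/1.708801=-3.295879

0: F=-45.344737 v=-0.750234
1: F=-39.008503 v=-3.295879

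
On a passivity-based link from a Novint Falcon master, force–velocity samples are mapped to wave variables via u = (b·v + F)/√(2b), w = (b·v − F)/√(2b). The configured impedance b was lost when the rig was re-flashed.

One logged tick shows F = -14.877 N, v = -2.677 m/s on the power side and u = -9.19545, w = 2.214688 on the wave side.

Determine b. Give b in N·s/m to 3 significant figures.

u + w = -6.980762;  u + w = √(2b)·v, so √(2b) = -6.980762/(-2.677) = 2.607681.
b = (√(2b))²/2 = 6.800000/2 = 3.400000.
(Check via u − w = 2F/√(2b): u − w = -11.410138, 2F/√(2b) = -11.410138.)

b = 3.4 N·s/m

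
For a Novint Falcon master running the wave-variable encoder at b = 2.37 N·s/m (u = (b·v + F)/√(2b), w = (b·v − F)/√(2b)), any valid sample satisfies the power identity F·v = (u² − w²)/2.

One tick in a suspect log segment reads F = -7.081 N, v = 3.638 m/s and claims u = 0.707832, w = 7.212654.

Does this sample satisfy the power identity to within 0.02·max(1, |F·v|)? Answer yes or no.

yes

F·v = (-7.081)×3.638 = -25.760678 W.
(u² − w²)/2 = (0.501026 − 52.022378)/2 = -25.760676 W.
|Δ| = 0.000002;  2% of max(1, |F·v|) = 0.515214.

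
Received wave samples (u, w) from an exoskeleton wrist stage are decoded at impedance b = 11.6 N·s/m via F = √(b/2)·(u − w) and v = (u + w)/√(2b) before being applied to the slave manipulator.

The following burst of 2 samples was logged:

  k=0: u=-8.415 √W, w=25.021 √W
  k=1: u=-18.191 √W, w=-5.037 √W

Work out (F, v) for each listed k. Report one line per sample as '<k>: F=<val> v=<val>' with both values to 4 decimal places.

k=0: u−w=-33.4360, u+w=16.6060; √(b/2)=2.4083, √(2b)=4.8166; F=2.4083×(-33.436)=-80.5246, v=16.6060/4.8166=3.4476
k=1: u−w=-13.1540, u+w=-23.2280; √(b/2)=2.4083, √(2b)=4.8166; F=2.4083×(-13.154)=-31.6790, v=-23.2280/4.8166=-4.8225

0: F=-80.5246 v=3.4476
1: F=-31.6790 v=-4.8225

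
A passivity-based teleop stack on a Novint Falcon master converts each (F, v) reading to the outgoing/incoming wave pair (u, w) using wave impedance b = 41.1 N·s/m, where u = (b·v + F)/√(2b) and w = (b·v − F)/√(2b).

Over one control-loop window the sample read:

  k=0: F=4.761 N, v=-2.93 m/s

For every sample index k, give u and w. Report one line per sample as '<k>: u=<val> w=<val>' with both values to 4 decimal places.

k=0: b·v=41.1×(-2.93)=-120.4230; √(2b)=9.0664; u=(-120.4230+4.761)/9.0664=-12.7572, w=(-120.4230−4.761)/9.0664=-13.8074

0: u=-12.7572 w=-13.8074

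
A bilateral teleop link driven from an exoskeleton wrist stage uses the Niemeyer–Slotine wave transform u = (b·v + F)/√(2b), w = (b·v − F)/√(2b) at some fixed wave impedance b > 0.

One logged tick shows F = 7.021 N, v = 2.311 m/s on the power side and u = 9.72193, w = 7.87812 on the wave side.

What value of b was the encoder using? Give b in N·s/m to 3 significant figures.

u + w = 17.60005;  u + w = √(2b)·v, so √(2b) = 17.60005/2.311 = 7.61577.
b = (√(2b))²/2 = 57.99999/2 = 28.99999.
(Check via u − w = 2F/√(2b): u − w = 1.84381, 2F/√(2b) = 1.84381.)

b = 29 N·s/m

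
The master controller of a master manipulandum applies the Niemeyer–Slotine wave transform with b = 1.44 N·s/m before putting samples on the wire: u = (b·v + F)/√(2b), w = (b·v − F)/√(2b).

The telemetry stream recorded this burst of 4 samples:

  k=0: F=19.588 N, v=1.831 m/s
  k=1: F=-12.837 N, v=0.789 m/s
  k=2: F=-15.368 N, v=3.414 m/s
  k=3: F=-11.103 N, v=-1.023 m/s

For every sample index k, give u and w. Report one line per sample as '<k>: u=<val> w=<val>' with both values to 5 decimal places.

k=0: b·v=1.44×1.831=2.63664; √(2b)=1.69706; u=(2.63664+19.588)/1.69706=13.09599, w=(2.63664−19.588)/1.69706=-9.98868
k=1: b·v=1.44×0.789=1.13616; √(2b)=1.69706; u=(1.13616+(-12.837))/1.69706=-6.89479, w=(1.13616−(-12.837))/1.69706=8.23376
k=2: b·v=1.44×3.414=4.91616; √(2b)=1.69706; u=(4.91616+(-15.368))/1.69706=-6.15881, w=(4.91616−(-15.368))/1.69706=11.95256
k=3: b·v=1.44×(-1.023)=-1.47312; √(2b)=1.69706; u=(-1.47312+(-11.103))/1.69706=-7.41055, w=(-1.47312−(-11.103))/1.69706=5.67446

0: u=13.09599 w=-9.98868
1: u=-6.89479 w=8.23376
2: u=-6.15881 w=11.95256
3: u=-7.41055 w=5.67446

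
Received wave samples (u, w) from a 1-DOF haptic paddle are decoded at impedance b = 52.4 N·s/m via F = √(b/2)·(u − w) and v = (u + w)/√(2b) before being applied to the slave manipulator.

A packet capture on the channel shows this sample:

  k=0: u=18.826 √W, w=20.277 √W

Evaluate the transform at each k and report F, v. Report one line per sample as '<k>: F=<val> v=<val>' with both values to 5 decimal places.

k=0: u−w=-1.45100, u+w=39.10300; √(b/2)=5.11859, √(2b)=10.23719; F=5.11859×(-1.451)=-7.42708, v=39.10300/10.23719=3.81970

0: F=-7.42708 v=3.81970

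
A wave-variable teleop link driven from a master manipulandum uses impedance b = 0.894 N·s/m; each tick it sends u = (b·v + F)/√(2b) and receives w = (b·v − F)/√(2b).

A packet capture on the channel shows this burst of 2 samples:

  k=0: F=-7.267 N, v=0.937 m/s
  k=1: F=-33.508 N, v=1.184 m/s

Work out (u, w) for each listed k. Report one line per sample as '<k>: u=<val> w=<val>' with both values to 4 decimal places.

k=0: b·v=0.894×0.937=0.8377; √(2b)=1.3372; u=(0.8377+(-7.267))/1.3372=-4.8082, w=(0.8377−(-7.267))/1.3372=6.0611
k=1: b·v=0.894×1.184=1.0585; √(2b)=1.3372; u=(1.0585+(-33.508))/1.3372=-24.2675, w=(1.0585−(-33.508))/1.3372=25.8507

0: u=-4.8082 w=6.0611
1: u=-24.2675 w=25.8507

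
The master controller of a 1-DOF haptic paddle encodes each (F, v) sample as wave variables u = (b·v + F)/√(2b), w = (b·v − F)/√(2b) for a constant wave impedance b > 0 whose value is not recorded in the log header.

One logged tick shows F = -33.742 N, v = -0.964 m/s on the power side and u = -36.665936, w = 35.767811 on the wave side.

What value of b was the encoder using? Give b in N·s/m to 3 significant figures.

b = 0.434 N·s/m

u + w = -0.898125;  u + w = √(2b)·v, so √(2b) = -0.898125/(-0.964) = 0.931665.
b = (√(2b))²/2 = 0.868000/2 = 0.434000.
(Check via u − w = 2F/√(2b): u − w = -72.433747, 2F/√(2b) = -72.433766.)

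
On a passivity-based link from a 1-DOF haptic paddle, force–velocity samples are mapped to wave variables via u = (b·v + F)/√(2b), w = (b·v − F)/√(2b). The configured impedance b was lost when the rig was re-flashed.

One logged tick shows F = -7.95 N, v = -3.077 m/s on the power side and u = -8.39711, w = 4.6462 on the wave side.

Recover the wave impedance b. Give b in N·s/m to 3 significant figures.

u + w = -3.75091;  u + w = √(2b)·v, so √(2b) = -3.75091/(-3.077) = 1.21902.
b = (√(2b))²/2 = 1.48600/2 = 0.74300.
(Check via u − w = 2F/√(2b): u − w = -13.04331, 2F/√(2b) = -13.04331.)

b = 0.743 N·s/m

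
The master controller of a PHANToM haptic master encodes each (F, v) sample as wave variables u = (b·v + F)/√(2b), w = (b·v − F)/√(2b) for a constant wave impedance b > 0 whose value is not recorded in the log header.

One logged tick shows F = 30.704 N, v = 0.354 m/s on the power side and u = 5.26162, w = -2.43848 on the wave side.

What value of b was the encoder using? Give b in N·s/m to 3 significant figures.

b = 31.8 N·s/m

u + w = 2.8231;  u + w = √(2b)·v, so √(2b) = 2.8231/0.354 = 7.9750.
b = (√(2b))²/2 = 63.6002/2 = 31.8001.
(Check via u − w = 2F/√(2b): u − w = 7.7001, 2F/√(2b) = 7.7001.)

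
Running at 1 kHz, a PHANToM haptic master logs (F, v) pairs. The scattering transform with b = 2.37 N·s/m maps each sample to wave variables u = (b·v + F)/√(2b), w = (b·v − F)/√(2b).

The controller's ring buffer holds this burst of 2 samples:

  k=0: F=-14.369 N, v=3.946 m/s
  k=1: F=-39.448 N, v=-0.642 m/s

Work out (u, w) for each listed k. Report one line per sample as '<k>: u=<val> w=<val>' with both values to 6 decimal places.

k=0: b·v=2.37×3.946=9.352020; √(2b)=2.177154; u=(9.352020+(-14.369))/2.177154=-2.304375, w=(9.352020−(-14.369))/2.177154=10.895425
k=1: b·v=2.37×(-0.642)=-1.521540; √(2b)=2.177154; u=(-1.521540+(-39.448))/2.177154=-18.817933, w=(-1.521540−(-39.448))/2.177154=17.420200

0: u=-2.304375 w=10.895425
1: u=-18.817933 w=17.420200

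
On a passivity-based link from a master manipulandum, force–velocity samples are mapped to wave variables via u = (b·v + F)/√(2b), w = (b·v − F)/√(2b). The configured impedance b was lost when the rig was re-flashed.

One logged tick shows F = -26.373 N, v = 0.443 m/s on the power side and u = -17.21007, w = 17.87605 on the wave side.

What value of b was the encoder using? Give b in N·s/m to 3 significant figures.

b = 1.13 N·s/m

u + w = 0.66598;  u + w = √(2b)·v, so √(2b) = 0.66598/0.443 = 1.50334.
b = (√(2b))²/2 = 2.26003/2 = 1.13002.
(Check via u − w = 2F/√(2b): u − w = -35.08612, 2F/√(2b) = -35.08586.)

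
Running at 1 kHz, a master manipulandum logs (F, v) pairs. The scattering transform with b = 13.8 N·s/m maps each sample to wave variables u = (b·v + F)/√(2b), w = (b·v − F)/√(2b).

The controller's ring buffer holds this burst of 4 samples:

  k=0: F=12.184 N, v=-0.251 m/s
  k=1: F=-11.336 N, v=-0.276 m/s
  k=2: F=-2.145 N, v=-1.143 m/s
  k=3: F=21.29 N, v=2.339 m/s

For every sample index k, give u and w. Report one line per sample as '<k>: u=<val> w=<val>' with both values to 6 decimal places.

k=0: b·v=13.8×(-0.251)=-3.463800; √(2b)=5.253570; u=(-3.463800+12.184)/5.253570=1.659862, w=(-3.463800−12.184)/5.253570=-2.978508
k=1: b·v=13.8×(-0.276)=-3.808800; √(2b)=5.253570; u=(-3.808800+(-11.336))/5.253570=-2.882763, w=(-3.808800−(-11.336))/5.253570=1.432778
k=2: b·v=13.8×(-1.143)=-15.773400; √(2b)=5.253570; u=(-15.773400+(-2.145))/5.253570=-3.410709, w=(-15.773400−(-2.145))/5.253570=-2.594122
k=3: b·v=13.8×2.339=32.278200; √(2b)=5.253570; u=(32.278200+21.29)/5.253570=10.196533, w=(32.278200−21.29)/5.253570=2.091568

0: u=1.659862 w=-2.978508
1: u=-2.882763 w=1.432778
2: u=-3.410709 w=-2.594122
3: u=10.196533 w=2.091568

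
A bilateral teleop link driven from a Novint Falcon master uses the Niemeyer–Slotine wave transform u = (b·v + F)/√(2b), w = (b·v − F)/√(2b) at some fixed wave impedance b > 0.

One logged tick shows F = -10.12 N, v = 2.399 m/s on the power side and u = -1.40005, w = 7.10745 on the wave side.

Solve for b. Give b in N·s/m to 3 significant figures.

b = 2.83 N·s/m

u + w = 5.7074;  u + w = √(2b)·v, so √(2b) = 5.7074/2.399 = 2.3791.
b = (√(2b))²/2 = 5.6600/2 = 2.8300.
(Check via u − w = 2F/√(2b): u − w = -8.5075, 2F/√(2b) = -8.5075.)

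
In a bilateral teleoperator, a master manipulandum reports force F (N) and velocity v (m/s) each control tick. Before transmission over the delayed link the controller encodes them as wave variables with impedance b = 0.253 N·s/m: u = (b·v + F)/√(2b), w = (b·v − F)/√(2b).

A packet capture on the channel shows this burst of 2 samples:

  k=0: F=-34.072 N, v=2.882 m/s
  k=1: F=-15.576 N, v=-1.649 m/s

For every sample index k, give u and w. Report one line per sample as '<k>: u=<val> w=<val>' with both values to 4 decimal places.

k=0: b·v=0.253×2.882=0.7291; √(2b)=0.7113; u=(0.7291+(-34.072))/0.7113=-46.8735, w=(0.7291−(-34.072))/0.7113=48.9236
k=1: b·v=0.253×(-1.649)=-0.4172; √(2b)=0.7113; u=(-0.4172+(-15.576))/0.7113=-22.4833, w=(-0.4172−(-15.576))/0.7113=21.3103

0: u=-46.8735 w=48.9236
1: u=-22.4833 w=21.3103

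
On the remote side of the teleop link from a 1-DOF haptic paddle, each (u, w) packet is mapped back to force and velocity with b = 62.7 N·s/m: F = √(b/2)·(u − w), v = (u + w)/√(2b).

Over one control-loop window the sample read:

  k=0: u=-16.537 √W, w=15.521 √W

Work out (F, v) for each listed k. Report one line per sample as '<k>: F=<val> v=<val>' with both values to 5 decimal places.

k=0: u−w=-32.05800, u+w=-1.01600; √(b/2)=5.59911, √(2b)=11.19821; F=5.59911×(-32.058)=-179.49617, v=-1.01600/11.19821=-0.09073

0: F=-179.49617 v=-0.09073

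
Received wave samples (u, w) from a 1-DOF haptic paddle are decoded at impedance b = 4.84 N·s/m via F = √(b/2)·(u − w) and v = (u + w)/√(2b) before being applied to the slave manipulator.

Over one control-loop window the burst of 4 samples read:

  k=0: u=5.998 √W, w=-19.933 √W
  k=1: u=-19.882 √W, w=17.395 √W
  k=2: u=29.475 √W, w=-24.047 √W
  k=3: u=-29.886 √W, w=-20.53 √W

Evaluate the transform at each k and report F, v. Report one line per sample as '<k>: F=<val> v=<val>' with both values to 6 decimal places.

0: F=40.339169 v=-4.478879
1: F=-57.989403 v=-0.799352
2: F=83.260692 v=1.744625
3: F=-14.554520 v=-16.204316

k=0: u−w=25.931000, u+w=-13.935000; √(b/2)=1.555635, √(2b)=3.111270; F=1.555635×25.931=40.339169, v=-13.935000/3.111270=-4.478879
k=1: u−w=-37.277000, u+w=-2.487000; √(b/2)=1.555635, √(2b)=3.111270; F=1.555635×(-37.277)=-57.989403, v=-2.487000/3.111270=-0.799352
k=2: u−w=53.522000, u+w=5.428000; √(b/2)=1.555635, √(2b)=3.111270; F=1.555635×53.522=83.260692, v=5.428000/3.111270=1.744625
k=3: u−w=-9.356000, u+w=-50.416000; √(b/2)=1.555635, √(2b)=3.111270; F=1.555635×(-9.356)=-14.554520, v=-50.416000/3.111270=-16.204316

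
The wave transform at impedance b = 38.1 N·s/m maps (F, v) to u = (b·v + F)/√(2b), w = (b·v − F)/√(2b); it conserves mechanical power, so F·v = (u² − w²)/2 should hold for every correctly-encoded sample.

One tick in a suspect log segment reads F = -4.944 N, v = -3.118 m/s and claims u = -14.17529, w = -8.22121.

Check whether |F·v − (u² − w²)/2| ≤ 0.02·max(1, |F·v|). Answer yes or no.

F·v = (-4.944)×(-3.118) = 15.41539 W.
(u² − w²)/2 = (200.93885 − 67.58829)/2 = 66.67528 W.
|Δ| = 51.25988;  2% of max(1, |F·v|) = 0.30831.

no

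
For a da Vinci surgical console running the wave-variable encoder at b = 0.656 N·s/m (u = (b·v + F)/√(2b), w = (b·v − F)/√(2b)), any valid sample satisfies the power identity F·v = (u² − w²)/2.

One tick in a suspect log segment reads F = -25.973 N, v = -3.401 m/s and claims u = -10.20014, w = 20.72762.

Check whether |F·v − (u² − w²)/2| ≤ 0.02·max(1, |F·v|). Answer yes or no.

no

F·v = (-25.973)×(-3.401) = 88.3342 W.
(u² − w²)/2 = (104.0429 − 429.6342)/2 = -162.7957 W.
|Δ| = 251.1299;  2% of max(1, |F·v|) = 1.7667.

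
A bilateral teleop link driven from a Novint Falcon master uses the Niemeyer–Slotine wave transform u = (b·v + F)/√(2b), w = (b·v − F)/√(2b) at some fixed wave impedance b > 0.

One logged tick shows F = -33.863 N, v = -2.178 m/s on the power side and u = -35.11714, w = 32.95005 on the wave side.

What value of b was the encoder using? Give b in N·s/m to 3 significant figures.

b = 0.495 N·s/m

u + w = -2.16709;  u + w = √(2b)·v, so √(2b) = -2.16709/(-2.178) = 0.99499.
b = (√(2b))²/2 = 0.99001/2 = 0.49500.
(Check via u − w = 2F/√(2b): u − w = -68.06719, 2F/√(2b) = -68.06696.)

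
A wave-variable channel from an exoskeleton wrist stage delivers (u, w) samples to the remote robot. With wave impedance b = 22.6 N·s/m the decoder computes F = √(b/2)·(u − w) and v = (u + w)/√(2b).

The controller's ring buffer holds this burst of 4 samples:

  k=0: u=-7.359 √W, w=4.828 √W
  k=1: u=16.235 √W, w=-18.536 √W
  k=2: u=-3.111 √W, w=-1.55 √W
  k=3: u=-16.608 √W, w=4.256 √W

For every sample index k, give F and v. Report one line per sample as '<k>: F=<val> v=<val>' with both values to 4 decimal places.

k=0: u−w=-12.1870, u+w=-2.5310; √(b/2)=3.3615, √(2b)=6.7231; F=3.3615×(-12.187)=-40.9672, v=-2.5310/6.7231=-0.3765
k=1: u−w=34.7710, u+w=-2.3010; √(b/2)=3.3615, √(2b)=6.7231; F=3.3615×34.771=116.8844, v=-2.3010/6.7231=-0.3423
k=2: u−w=-1.5610, u+w=-4.6610; √(b/2)=3.3615, √(2b)=6.7231; F=3.3615×(-1.561)=-5.2474, v=-4.6610/6.7231=-0.6933
k=3: u−w=-20.8640, u+w=-12.3520; √(b/2)=3.3615, √(2b)=6.7231; F=3.3615×(-20.864)=-70.1353, v=-12.3520/6.7231=-1.8372

0: F=-40.9672 v=-0.3765
1: F=116.8844 v=-0.3423
2: F=-5.2474 v=-0.6933
3: F=-70.1353 v=-1.8372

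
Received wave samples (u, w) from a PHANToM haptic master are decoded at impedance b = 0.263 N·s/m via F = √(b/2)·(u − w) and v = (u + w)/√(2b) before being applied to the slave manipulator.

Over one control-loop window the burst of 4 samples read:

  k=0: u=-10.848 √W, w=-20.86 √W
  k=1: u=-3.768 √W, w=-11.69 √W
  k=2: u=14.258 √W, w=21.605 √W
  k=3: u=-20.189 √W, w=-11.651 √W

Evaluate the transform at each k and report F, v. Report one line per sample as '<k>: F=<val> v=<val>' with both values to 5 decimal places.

0: F=3.63064 v=-43.71958
1: F=2.87275 v=-21.31378
2: F=-2.66424 v=49.44857
3: F=-3.09613 v=-43.90158

k=0: u−w=10.01200, u+w=-31.70800; √(b/2)=0.36263, √(2b)=0.72526; F=0.36263×10.012=3.63064, v=-31.70800/0.72526=-43.71958
k=1: u−w=7.92200, u+w=-15.45800; √(b/2)=0.36263, √(2b)=0.72526; F=0.36263×7.922=2.87275, v=-15.45800/0.72526=-21.31378
k=2: u−w=-7.34700, u+w=35.86300; √(b/2)=0.36263, √(2b)=0.72526; F=0.36263×(-7.347)=-2.66424, v=35.86300/0.72526=49.44857
k=3: u−w=-8.53800, u+w=-31.84000; √(b/2)=0.36263, √(2b)=0.72526; F=0.36263×(-8.538)=-3.09613, v=-31.84000/0.72526=-43.90158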